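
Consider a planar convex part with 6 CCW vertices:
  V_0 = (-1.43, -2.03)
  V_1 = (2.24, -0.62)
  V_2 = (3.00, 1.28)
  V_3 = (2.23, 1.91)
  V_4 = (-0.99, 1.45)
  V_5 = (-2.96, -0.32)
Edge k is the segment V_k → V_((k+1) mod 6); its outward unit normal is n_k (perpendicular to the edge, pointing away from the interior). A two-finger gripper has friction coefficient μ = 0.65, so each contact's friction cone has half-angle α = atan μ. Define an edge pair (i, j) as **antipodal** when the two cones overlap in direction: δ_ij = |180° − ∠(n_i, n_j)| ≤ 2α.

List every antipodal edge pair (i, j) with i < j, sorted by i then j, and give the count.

count = 8; pairs: (0,2), (0,3), (0,4), (1,3), (1,4), (1,5), (2,5), (3,5)

α = atan 0.65 = 33.02°;  2α = 66.05°
n_0 = (+0.3586, -0.9335)
n_1 = (+0.9285, -0.3714)
n_2 = (+0.6332, +0.7740)
n_3 = (-0.1414, +0.9899)
n_4 = (-0.6683, +0.7439)
n_5 = (-0.7452, -0.6668)
  (0,1): δ = 132.82°  ·
  (0,2): δ = 60.31°  ✓
  (0,3): δ = 12.89°  ✓
  (0,4): δ = 20.92°  ✓
  (0,5): δ = 110.80°  ·
  (1,2): δ = 107.49°  ·
  (1,3): δ = 60.07°  ✓
  (1,4): δ = 26.26°  ✓
  (1,5): δ = 63.62°  ✓
  (2,3): δ = 132.58°  ·
  (2,4): δ = 98.77°  ·
  (2,5): δ = 8.89°  ✓
  (3,4): δ = 146.19°  ·
  (3,5): δ = 56.31°  ✓
  (4,5): δ = 90.12°  ·
antipodal pairs: 8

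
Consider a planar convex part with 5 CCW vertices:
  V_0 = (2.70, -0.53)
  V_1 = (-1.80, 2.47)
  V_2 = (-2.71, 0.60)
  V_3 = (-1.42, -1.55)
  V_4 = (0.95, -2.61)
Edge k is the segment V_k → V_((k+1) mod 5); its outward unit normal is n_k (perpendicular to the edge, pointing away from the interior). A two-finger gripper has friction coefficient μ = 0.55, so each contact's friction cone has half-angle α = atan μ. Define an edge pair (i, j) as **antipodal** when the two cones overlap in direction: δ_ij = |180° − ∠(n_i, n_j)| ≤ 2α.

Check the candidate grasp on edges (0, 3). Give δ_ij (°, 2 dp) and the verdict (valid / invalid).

α = atan 0.55 = 28.81°;  2α = 57.62°
edge 0: e_0 = (-4.50, +3.00);  n_0 = (+0.5547, +0.8321)
edge 3: e_3 = (+2.37, -1.06);  n_3 = (-0.4083, -0.9129)
∠(n_0, n_3) = 170.41°
δ = |180° − 170.41°| = 9.59°
9.59° ≤ 2α = 57.62°  →  valid

δ = 9.59°, valid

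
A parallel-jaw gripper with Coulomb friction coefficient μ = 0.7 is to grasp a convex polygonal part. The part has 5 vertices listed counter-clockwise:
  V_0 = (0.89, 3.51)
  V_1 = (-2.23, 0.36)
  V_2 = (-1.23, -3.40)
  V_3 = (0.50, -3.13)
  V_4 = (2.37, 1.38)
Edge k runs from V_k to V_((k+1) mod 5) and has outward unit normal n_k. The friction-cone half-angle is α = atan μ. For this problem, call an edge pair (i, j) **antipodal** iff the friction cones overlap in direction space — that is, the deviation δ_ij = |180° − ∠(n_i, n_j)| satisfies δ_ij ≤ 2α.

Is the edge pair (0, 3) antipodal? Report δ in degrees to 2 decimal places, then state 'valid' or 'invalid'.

α = atan 0.7 = 34.99°;  2α = 69.98°
edge 0: e_0 = (-3.12, -3.15);  n_0 = (-0.7105, +0.7037)
edge 3: e_3 = (+1.87, +4.51);  n_3 = (+0.9237, -0.3830)
∠(n_0, n_3) = 157.79°
δ = |180° − 157.79°| = 22.21°
22.21° ≤ 2α = 69.98°  →  valid

δ = 22.21°, valid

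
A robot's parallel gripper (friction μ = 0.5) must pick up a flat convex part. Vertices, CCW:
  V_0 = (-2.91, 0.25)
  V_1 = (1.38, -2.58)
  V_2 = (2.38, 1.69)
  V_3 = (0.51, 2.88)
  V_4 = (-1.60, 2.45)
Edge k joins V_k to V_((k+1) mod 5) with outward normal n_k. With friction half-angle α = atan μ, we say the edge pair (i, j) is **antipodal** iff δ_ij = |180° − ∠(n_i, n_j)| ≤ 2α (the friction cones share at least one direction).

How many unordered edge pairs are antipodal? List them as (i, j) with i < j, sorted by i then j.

count = 3; pairs: (0,2), (0,3), (1,4)

α = atan 0.5 = 26.57°;  2α = 53.13°
n_0 = (-0.5507, -0.8347)
n_1 = (+0.9737, -0.2280)
n_2 = (+0.5369, +0.8437)
n_3 = (-0.1997, +0.9799)
n_4 = (-0.8592, +0.5116)
  (0,1): δ = 69.77°  ·
  (0,2): δ = 0.94°  ✓
  (0,3): δ = 44.93°  ✓
  (0,4): δ = 92.64°  ·
  (1,2): δ = 109.29°  ·
  (1,3): δ = 65.30°  ·
  (1,4): δ = 17.59°  ✓
  (2,3): δ = 136.01°  ·
  (2,4): δ = 88.30°  ·
  (3,4): δ = 132.29°  ·
antipodal pairs: 3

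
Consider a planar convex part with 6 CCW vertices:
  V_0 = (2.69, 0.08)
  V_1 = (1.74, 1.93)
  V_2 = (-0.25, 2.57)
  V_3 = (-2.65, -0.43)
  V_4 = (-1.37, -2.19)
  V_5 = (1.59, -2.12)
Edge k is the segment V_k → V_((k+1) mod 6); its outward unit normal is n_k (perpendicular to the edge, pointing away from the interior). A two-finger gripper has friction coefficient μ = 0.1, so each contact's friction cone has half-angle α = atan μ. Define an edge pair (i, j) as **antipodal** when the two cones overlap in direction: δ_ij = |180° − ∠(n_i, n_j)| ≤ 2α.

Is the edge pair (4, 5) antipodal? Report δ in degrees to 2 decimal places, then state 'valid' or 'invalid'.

α = atan 0.1 = 5.71°;  2α = 11.42°
edge 4: e_4 = (+2.96, +0.07);  n_4 = (+0.0236, -0.9997)
edge 5: e_5 = (+1.10, +2.20);  n_5 = (+0.8944, -0.4472)
∠(n_4, n_5) = 62.08°
δ = |180° − 62.08°| = 117.92°
117.92° > 2α = 11.42°  →  invalid

δ = 117.92°, invalid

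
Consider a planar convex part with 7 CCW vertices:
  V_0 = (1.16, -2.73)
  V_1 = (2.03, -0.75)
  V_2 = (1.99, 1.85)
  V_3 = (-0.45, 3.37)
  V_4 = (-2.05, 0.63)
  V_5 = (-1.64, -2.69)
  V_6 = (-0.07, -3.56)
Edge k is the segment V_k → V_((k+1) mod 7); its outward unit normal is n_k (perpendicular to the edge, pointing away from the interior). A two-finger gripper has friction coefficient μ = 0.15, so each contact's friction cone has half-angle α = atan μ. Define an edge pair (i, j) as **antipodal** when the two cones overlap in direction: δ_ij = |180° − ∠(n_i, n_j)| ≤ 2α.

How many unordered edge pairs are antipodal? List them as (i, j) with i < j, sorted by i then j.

count = 3; pairs: (0,3), (1,4), (2,5)

α = atan 0.15 = 8.53°;  2α = 17.06°
n_0 = (+0.9155, -0.4023)
n_1 = (+0.9999, +0.0154)
n_2 = (+0.5287, +0.8488)
n_3 = (-0.8636, +0.5043)
n_4 = (-0.9925, -0.1226)
n_5 = (-0.4847, -0.8747)
n_6 = (+0.5594, -0.8289)
  (0,1): δ = 155.40°  ·
  (0,2): δ = 98.20°  ·
  (0,3): δ = 6.56°  ✓
  (0,4): δ = 30.76°  ·
  (0,5): δ = 84.73°  ·
  (0,6): δ = 147.73°  ·
  (1,2): δ = 122.80°  ·
  (1,3): δ = 31.16°  ·
  (1,4): δ = 6.16°  ✓
  (1,5): δ = 60.13°  ·
  (1,6): δ = 123.13°  ·
  (2,3): δ = 88.36°  ·
  (2,4): δ = 51.04°  ·
  (2,5): δ = 2.93°  ✓
  (2,6): δ = 65.93°  ·
  (3,4): δ = 142.68°  ·
  (3,5): δ = 88.71°  ·
  (3,6): δ = 25.71°  ·
  (4,5): δ = 126.03°  ·
  (4,6): δ = 63.03°  ·
  (5,6): δ = 117.00°  ·
antipodal pairs: 3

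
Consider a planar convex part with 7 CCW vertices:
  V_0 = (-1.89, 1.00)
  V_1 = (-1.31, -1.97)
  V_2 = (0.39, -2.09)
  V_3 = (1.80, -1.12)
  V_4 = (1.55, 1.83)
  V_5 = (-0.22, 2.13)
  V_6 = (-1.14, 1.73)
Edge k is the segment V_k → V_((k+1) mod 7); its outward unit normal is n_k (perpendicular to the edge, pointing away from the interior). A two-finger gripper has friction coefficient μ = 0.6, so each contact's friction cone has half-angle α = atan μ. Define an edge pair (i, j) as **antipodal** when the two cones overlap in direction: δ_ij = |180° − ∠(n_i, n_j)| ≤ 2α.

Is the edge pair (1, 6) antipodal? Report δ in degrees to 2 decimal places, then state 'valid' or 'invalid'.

α = atan 0.6 = 30.96°;  2α = 61.93°
edge 1: e_1 = (+1.70, -0.12);  n_1 = (-0.0704, -0.9975)
edge 6: e_6 = (-0.75, -0.73);  n_6 = (-0.6975, +0.7166)
∠(n_1, n_6) = 131.74°
δ = |180° − 131.74°| = 48.26°
48.26° ≤ 2α = 61.93°  →  valid

δ = 48.26°, valid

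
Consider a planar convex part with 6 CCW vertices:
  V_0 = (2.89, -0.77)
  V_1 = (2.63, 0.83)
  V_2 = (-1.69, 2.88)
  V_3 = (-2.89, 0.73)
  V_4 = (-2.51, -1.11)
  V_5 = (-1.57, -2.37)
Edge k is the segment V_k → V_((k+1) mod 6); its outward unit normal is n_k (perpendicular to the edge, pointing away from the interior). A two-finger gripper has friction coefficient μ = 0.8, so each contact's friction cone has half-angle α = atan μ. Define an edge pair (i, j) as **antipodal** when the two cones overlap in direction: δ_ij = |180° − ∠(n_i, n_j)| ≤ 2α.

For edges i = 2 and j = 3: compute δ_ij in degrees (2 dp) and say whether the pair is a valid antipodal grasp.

α = atan 0.8 = 38.66°;  2α = 77.32°
edge 2: e_2 = (-1.20, -2.15);  n_2 = (-0.8732, +0.4874)
edge 3: e_3 = (+0.38, -1.84);  n_3 = (-0.9793, -0.2023)
∠(n_2, n_3) = 40.84°
δ = |180° − 40.84°| = 139.16°
139.16° > 2α = 77.32°  →  invalid

δ = 139.16°, invalid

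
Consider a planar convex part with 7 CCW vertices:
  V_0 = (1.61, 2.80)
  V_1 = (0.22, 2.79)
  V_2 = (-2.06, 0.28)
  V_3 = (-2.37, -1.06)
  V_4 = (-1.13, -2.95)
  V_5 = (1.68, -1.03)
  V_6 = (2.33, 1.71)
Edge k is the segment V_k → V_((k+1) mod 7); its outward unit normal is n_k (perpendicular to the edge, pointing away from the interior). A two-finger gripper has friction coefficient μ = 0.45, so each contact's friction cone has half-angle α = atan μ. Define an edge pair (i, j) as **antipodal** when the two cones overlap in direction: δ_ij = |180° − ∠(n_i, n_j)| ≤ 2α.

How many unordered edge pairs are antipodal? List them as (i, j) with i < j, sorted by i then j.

count = 8; pairs: (0,4), (1,4), (1,5), (2,4), (2,5), (2,6), (3,5), (3,6)

α = atan 0.45 = 24.23°;  2α = 48.46°
n_0 = (-0.0072, +1.0000)
n_1 = (-0.7402, +0.6724)
n_2 = (-0.9743, +0.2254)
n_3 = (-0.8361, -0.5486)
n_4 = (+0.5642, -0.8257)
n_5 = (+0.9730, -0.2308)
n_6 = (+0.8344, +0.5512)
  (0,1): δ = 132.66°  ·
  (0,2): δ = 103.44°  ·
  (0,3): δ = 57.14°  ·
  (0,4): δ = 33.93°  ✓
  (0,5): δ = 76.24°  ·
  (0,6): δ = 123.03°  ·
  (1,2): δ = 150.77°  ·
  (1,3): δ = 104.48°  ·
  (1,4): δ = 13.41°  ✓
  (1,5): δ = 28.91°  ✓
  (1,6): δ = 75.70°  ·
  (2,3): δ = 133.71°  ·
  (2,4): δ = 42.63°  ✓
  (2,5): δ = 0.32°  ✓
  (2,6): δ = 46.47°  ✓
  (3,4): δ = 88.92°  ·
  (3,5): δ = 46.61°  ✓
  (3,6): δ = 0.18°  ✓
  (4,5): δ = 137.69°  ·
  (4,6): δ = 90.90°  ·
  (5,6): δ = 133.21°  ·
antipodal pairs: 8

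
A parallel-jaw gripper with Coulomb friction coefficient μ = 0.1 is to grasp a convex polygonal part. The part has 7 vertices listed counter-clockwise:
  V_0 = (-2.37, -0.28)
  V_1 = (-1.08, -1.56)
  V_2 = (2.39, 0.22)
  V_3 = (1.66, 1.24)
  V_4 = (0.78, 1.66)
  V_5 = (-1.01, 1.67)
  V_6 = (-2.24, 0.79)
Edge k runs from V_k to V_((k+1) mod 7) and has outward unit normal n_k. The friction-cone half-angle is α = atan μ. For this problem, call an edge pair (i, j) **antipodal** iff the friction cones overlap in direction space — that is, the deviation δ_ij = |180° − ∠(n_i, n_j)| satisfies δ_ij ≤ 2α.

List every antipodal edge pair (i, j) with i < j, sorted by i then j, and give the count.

count = 2; pairs: (0,2), (1,5)

α = atan 0.1 = 5.71°;  2α = 11.42°
n_0 = (-0.7044, -0.7099)
n_1 = (+0.4564, -0.8898)
n_2 = (+0.8132, +0.5820)
n_3 = (+0.4307, +0.9025)
n_4 = (+0.0056, +1.0000)
n_5 = (-0.5819, +0.8133)
n_6 = (-0.9927, +0.1206)
  (0,1): δ = 108.07°  ·
  (0,2): δ = 9.63°  ✓
  (0,3): δ = 19.26°  ·
  (0,4): δ = 44.46°  ·
  (0,5): δ = 80.36°  ·
  (0,6): δ = 127.85°  ·
  (1,2): δ = 81.57°  ·
  (1,3): δ = 52.67°  ·
  (1,4): δ = 27.48°  ·
  (1,5): δ = 8.43°  ✓
  (1,6): δ = 55.92°  ·
  (2,3): δ = 151.10°  ·
  (2,4): δ = 125.91°  ·
  (2,5): δ = 90.01°  ·
  (2,6): δ = 42.52°  ·
  (3,4): δ = 154.81°  ·
  (3,5): δ = 118.90°  ·
  (3,6): δ = 71.41°  ·
  (4,5): δ = 144.10°  ·
  (4,6): δ = 96.61°  ·
  (5,6): δ = 132.51°  ·
antipodal pairs: 2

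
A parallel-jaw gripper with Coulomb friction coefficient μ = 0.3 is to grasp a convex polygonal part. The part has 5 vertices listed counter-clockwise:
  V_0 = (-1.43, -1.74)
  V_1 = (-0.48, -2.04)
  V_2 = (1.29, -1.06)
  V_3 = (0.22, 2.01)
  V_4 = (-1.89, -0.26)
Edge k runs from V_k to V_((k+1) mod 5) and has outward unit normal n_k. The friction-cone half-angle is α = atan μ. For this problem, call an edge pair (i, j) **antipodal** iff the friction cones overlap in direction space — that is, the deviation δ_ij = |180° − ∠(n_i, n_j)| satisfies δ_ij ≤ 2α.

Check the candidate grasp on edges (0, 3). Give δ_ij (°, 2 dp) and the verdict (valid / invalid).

δ = 64.62°, invalid

α = atan 0.3 = 16.70°;  2α = 33.40°
edge 0: e_0 = (+0.95, -0.30);  n_0 = (-0.3011, -0.9536)
edge 3: e_3 = (-2.11, -2.27);  n_3 = (-0.7324, +0.6808)
∠(n_0, n_3) = 115.38°
δ = |180° − 115.38°| = 64.62°
64.62° > 2α = 33.40°  →  invalid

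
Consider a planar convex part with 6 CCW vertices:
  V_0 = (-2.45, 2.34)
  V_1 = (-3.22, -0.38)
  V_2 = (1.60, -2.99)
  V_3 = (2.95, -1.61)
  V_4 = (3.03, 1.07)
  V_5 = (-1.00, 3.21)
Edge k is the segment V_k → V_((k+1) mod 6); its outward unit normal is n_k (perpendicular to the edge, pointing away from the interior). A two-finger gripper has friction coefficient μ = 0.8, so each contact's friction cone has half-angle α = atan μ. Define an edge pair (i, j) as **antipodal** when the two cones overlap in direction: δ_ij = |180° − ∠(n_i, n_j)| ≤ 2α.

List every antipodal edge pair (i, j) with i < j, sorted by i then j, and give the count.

count = 8; pairs: (0,2), (0,3), (1,3), (1,4), (1,5), (2,4), (2,5), (3,5)

α = atan 0.8 = 38.66°;  2α = 77.32°
n_0 = (-0.9622, +0.2724)
n_1 = (-0.4762, -0.8794)
n_2 = (+0.7148, -0.6993)
n_3 = (+0.9996, -0.0298)
n_4 = (+0.4690, +0.8832)
n_5 = (-0.5145, +0.8575)
  (0,1): δ = 102.63°  ·
  (0,2): δ = 28.56°  ✓
  (0,3): δ = 14.10°  ✓
  (0,4): δ = 77.84°  ·
  (0,5): δ = 136.77°  ·
  (1,2): δ = 105.94°  ·
  (1,3): δ = 63.27°  ✓
  (1,4): δ = 0.47°  ✓
  (1,5): δ = 59.40°  ✓
  (2,3): δ = 137.34°  ·
  (2,4): δ = 73.60°  ✓
  (2,5): δ = 14.67°  ✓
  (3,4): δ = 116.26°  ·
  (3,5): δ = 57.33°  ✓
  (4,5): δ = 121.07°  ·
antipodal pairs: 8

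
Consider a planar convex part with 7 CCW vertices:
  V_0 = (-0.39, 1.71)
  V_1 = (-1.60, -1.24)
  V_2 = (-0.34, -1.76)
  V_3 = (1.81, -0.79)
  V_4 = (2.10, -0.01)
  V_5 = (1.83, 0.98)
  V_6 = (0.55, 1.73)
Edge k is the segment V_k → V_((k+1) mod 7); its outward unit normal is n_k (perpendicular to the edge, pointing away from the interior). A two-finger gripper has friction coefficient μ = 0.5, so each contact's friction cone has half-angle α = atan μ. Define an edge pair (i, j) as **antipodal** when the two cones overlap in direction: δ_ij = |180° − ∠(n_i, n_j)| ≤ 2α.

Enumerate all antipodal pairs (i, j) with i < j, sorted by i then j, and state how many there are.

count = 7; pairs: (0,2), (0,3), (0,4), (1,4), (1,5), (1,6), (2,6)

α = atan 0.5 = 26.57°;  2α = 53.13°
n_0 = (-0.9252, +0.3795)
n_1 = (-0.3815, -0.9244)
n_2 = (+0.4112, -0.9115)
n_3 = (+0.9373, -0.3485)
n_4 = (+0.9648, +0.2631)
n_5 = (+0.5055, +0.8628)
n_6 = (-0.0213, +0.9998)
  (0,1): δ = 90.12°  ·
  (0,2): δ = 43.41°  ✓
  (0,3): δ = 1.91°  ✓
  (0,4): δ = 37.56°  ✓
  (0,5): δ = 81.93°  ·
  (0,6): δ = 113.52°  ·
  (1,2): δ = 133.29°  ·
  (1,3): δ = 87.97°  ·
  (1,4): δ = 52.32°  ✓
  (1,5): δ = 7.94°  ✓
  (1,6): δ = 23.64°  ✓
  (2,3): δ = 134.68°  ·
  (2,4): δ = 99.03°  ·
  (2,5): δ = 54.65°  ·
  (2,6): δ = 23.06°  ✓
  (3,4): δ = 144.35°  ·
  (3,5): δ = 99.97°  ·
  (3,6): δ = 68.39°  ·
  (4,5): δ = 135.62°  ·
  (4,6): δ = 104.04°  ·
  (5,6): δ = 148.41°  ·
antipodal pairs: 7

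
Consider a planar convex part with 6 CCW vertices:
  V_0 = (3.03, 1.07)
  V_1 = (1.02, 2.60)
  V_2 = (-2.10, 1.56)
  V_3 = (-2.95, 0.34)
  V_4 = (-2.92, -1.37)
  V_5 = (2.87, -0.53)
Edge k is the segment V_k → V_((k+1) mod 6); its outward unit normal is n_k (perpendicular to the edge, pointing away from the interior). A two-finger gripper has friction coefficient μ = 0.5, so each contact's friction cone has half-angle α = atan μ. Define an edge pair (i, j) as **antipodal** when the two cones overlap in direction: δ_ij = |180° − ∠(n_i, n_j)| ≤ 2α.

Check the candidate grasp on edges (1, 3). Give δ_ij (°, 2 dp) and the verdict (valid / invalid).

δ = 107.43°, invalid

α = atan 0.5 = 26.57°;  2α = 53.13°
edge 1: e_1 = (-3.12, -1.04);  n_1 = (-0.3162, +0.9487)
edge 3: e_3 = (+0.03, -1.71);  n_3 = (-0.9998, -0.0175)
∠(n_1, n_3) = 72.57°
δ = |180° − 72.57°| = 107.43°
107.43° > 2α = 53.13°  →  invalid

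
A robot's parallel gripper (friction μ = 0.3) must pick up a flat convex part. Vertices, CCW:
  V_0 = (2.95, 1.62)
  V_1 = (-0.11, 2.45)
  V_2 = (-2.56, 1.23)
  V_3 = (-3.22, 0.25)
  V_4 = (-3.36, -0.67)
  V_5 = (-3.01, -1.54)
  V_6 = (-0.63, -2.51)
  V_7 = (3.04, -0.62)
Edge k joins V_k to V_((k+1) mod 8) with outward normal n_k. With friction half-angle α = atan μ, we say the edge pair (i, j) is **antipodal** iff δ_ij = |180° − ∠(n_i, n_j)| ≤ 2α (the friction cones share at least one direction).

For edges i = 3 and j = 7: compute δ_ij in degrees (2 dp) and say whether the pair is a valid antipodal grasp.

δ = 10.95°, valid

α = atan 0.3 = 16.70°;  2α = 33.40°
edge 3: e_3 = (-0.14, -0.92);  n_3 = (-0.9886, +0.1504)
edge 7: e_7 = (-0.09, +2.24);  n_7 = (+0.9992, +0.0401)
∠(n_3, n_7) = 169.05°
δ = |180° − 169.05°| = 10.95°
10.95° ≤ 2α = 33.40°  →  valid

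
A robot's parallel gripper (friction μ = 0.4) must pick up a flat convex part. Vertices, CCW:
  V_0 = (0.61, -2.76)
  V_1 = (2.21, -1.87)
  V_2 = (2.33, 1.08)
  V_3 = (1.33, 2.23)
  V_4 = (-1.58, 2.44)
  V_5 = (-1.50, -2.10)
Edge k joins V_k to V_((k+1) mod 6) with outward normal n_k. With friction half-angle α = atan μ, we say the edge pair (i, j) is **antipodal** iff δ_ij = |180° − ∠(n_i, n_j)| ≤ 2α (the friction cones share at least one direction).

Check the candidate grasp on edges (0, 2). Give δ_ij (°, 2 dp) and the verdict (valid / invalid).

δ = 78.08°, invalid

α = atan 0.4 = 21.80°;  2α = 43.60°
edge 0: e_0 = (+1.60, +0.89);  n_0 = (+0.4861, -0.8739)
edge 2: e_2 = (-1.00, +1.15);  n_2 = (+0.7546, +0.6562)
∠(n_0, n_2) = 101.92°
δ = |180° − 101.92°| = 78.08°
78.08° > 2α = 43.60°  →  invalid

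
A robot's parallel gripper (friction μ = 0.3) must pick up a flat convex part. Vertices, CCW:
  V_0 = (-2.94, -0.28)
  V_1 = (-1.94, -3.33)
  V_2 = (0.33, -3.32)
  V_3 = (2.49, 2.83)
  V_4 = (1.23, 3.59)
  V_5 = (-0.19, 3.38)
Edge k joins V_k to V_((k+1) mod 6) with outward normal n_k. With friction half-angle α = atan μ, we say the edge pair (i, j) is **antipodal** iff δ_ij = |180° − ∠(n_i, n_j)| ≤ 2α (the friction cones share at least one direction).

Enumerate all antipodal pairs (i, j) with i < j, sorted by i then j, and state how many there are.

count = 3; pairs: (1,3), (1,4), (2,5)

α = atan 0.3 = 16.70°;  2α = 33.40°
n_0 = (-0.9502, -0.3116)
n_1 = (+0.0044, -1.0000)
n_2 = (+0.9435, -0.3314)
n_3 = (+0.5165, +0.8563)
n_4 = (-0.1463, +0.9892)
n_5 = (-0.7995, +0.6007)
  (0,1): δ = 107.90°  ·
  (0,2): δ = 37.50°  ·
  (0,3): δ = 40.75°  ·
  (0,4): δ = 80.26°  ·
  (0,5): δ = 124.93°  ·
  (1,2): δ = 109.60°  ·
  (1,3): δ = 31.35°  ✓
  (1,4): δ = 8.16°  ✓
  (1,5): δ = 52.83°  ·
  (2,3): δ = 101.75°  ·
  (2,4): δ = 62.24°  ·
  (2,5): δ = 17.57°  ✓
  (3,4): δ = 140.49°  ·
  (3,5): δ = 95.82°  ·
  (4,5): δ = 135.33°  ·
antipodal pairs: 3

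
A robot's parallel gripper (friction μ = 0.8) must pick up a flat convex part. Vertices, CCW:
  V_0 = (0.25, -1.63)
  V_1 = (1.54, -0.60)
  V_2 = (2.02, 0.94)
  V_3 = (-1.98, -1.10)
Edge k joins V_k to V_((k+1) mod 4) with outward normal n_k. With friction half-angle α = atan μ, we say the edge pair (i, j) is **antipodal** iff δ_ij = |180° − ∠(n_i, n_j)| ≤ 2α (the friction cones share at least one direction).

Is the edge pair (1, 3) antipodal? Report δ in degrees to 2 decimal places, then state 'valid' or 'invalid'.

α = atan 0.8 = 38.66°;  2α = 77.32°
edge 1: e_1 = (+0.48, +1.54);  n_1 = (+0.9547, -0.2976)
edge 3: e_3 = (+2.23, -0.53);  n_3 = (-0.2312, -0.9729)
∠(n_1, n_3) = 86.06°
δ = |180° − 86.06°| = 93.94°
93.94° > 2α = 77.32°  →  invalid

δ = 93.94°, invalid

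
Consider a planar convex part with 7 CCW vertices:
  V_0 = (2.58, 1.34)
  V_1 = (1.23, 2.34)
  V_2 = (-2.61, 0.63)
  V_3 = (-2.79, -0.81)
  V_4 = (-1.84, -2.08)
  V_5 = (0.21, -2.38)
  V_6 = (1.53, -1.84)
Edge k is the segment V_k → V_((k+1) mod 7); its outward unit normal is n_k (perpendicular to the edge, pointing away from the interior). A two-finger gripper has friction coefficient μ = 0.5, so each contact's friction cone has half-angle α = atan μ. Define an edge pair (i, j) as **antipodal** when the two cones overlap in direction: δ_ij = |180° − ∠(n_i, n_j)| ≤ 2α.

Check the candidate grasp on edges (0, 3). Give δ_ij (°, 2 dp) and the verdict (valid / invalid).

α = atan 0.5 = 26.57°;  2α = 53.13°
edge 0: e_0 = (-1.35, +1.00);  n_0 = (+0.5952, +0.8036)
edge 3: e_3 = (+0.95, -1.27);  n_3 = (-0.8008, -0.5990)
∠(n_0, n_3) = 163.33°
δ = |180° − 163.33°| = 16.67°
16.67° ≤ 2α = 53.13°  →  valid

δ = 16.67°, valid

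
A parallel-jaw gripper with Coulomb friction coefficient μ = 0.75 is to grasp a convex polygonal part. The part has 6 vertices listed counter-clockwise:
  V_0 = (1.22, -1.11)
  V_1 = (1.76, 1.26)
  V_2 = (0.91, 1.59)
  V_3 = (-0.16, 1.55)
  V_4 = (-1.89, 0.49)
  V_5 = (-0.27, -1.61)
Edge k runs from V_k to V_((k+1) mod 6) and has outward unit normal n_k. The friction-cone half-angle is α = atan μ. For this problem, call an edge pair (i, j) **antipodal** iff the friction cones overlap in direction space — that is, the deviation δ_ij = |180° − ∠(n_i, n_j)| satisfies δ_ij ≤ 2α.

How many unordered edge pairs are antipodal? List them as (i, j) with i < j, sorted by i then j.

α = atan 0.75 = 36.87°;  2α = 73.74°
n_0 = (+0.9750, -0.2222)
n_1 = (+0.3619, +0.9322)
n_2 = (-0.0374, +0.9993)
n_3 = (-0.5224, +0.8527)
n_4 = (-0.7918, -0.6108)
n_5 = (+0.3181, -0.9480)
  (0,1): δ = 98.38°  ·
  (0,2): δ = 75.02°  ·
  (0,3): δ = 45.67°  ✓
  (0,4): δ = 50.48°  ✓
  (0,5): δ = 121.39°  ·
  (1,2): δ = 156.64°  ·
  (1,3): δ = 127.29°  ·
  (1,4): δ = 31.13°  ✓
  (1,5): δ = 39.77°  ✓
  (2,3): δ = 150.64°  ·
  (2,4): δ = 54.49°  ✓
  (2,5): δ = 16.41°  ✓
  (3,4): δ = 83.85°  ·
  (3,5): δ = 12.95°  ✓
  (4,5): δ = 109.10°  ·
antipodal pairs: 7

count = 7; pairs: (0,3), (0,4), (1,4), (1,5), (2,4), (2,5), (3,5)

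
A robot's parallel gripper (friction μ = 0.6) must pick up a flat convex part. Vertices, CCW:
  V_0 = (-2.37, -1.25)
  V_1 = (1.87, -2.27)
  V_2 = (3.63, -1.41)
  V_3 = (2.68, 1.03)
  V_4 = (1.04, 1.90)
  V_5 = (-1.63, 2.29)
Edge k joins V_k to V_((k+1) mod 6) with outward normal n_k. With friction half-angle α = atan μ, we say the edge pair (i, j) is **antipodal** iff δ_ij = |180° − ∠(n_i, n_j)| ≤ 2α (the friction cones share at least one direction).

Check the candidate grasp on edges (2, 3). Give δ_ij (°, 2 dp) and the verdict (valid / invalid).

α = atan 0.6 = 30.96°;  2α = 61.93°
edge 2: e_2 = (-0.95, +2.44);  n_2 = (+0.9319, +0.3628)
edge 3: e_3 = (-1.64, +0.87);  n_3 = (+0.4686, +0.8834)
∠(n_2, n_3) = 40.78°
δ = |180° − 40.78°| = 139.22°
139.22° > 2α = 61.93°  →  invalid

δ = 139.22°, invalid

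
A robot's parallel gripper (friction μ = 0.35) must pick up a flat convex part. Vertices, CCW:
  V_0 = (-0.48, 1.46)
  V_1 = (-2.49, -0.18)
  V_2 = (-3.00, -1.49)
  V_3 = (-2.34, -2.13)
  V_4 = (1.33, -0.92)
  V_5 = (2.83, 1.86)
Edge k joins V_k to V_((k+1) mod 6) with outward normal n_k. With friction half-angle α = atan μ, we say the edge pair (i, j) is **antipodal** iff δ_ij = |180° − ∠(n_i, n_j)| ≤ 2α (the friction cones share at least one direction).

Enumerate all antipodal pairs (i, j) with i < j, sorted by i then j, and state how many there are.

count = 4; pairs: (0,3), (0,4), (1,4), (3,5)

α = atan 0.35 = 19.29°;  2α = 38.58°
n_0 = (-0.6322, +0.7748)
n_1 = (-0.9319, +0.3628)
n_2 = (-0.6961, -0.7179)
n_3 = (+0.3131, -0.9497)
n_4 = (+0.8801, -0.4749)
n_5 = (-0.1200, +0.9928)
  (0,1): δ = 150.48°  ·
  (0,2): δ = 83.33°  ·
  (0,3): δ = 20.96°  ✓
  (0,4): δ = 22.44°  ✓
  (0,5): δ = 147.68°  ·
  (1,2): δ = 112.85°  ·
  (1,3): δ = 50.48°  ·
  (1,4): δ = 7.08°  ✓
  (1,5): δ = 118.16°  ·
  (2,3): δ = 117.63°  ·
  (2,4): δ = 74.23°  ·
  (2,5): δ = 51.01°  ·
  (3,4): δ = 136.60°  ·
  (3,5): δ = 11.36°  ✓
  (4,5): δ = 54.76°  ·
antipodal pairs: 4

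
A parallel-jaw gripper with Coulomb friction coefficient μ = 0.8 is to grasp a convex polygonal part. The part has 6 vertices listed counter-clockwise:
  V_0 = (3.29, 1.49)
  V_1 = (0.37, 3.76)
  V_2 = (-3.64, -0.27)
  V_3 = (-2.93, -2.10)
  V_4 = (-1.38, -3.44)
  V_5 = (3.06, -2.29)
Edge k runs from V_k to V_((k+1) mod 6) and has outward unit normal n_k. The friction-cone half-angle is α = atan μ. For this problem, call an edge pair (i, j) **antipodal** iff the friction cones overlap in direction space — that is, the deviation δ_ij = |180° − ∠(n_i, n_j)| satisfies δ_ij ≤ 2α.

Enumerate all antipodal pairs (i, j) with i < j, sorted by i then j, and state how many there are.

α = atan 0.8 = 38.66°;  2α = 77.32°
n_0 = (+0.6138, +0.7895)
n_1 = (-0.7089, +0.7053)
n_2 = (-0.9323, -0.3617)
n_3 = (-0.6540, -0.7565)
n_4 = (+0.2507, -0.9681)
n_5 = (+0.9982, -0.0607)
  (0,1): δ = 97.00°  ·
  (0,2): δ = 30.93°  ✓
  (0,3): δ = 2.98°  ✓
  (0,4): δ = 52.38°  ✓
  (0,5): δ = 124.38°  ·
  (1,2): δ = 113.94°  ·
  (1,3): δ = 85.99°  ·
  (1,4): δ = 30.62°  ✓
  (1,5): δ = 41.38°  ✓
  (2,3): δ = 152.05°  ·
  (2,4): δ = 96.68°  ·
  (2,5): δ = 24.69°  ✓
  (3,4): δ = 124.64°  ·
  (3,5): δ = 52.64°  ✓
  (4,5): δ = 108.00°  ·
antipodal pairs: 7

count = 7; pairs: (0,2), (0,3), (0,4), (1,4), (1,5), (2,5), (3,5)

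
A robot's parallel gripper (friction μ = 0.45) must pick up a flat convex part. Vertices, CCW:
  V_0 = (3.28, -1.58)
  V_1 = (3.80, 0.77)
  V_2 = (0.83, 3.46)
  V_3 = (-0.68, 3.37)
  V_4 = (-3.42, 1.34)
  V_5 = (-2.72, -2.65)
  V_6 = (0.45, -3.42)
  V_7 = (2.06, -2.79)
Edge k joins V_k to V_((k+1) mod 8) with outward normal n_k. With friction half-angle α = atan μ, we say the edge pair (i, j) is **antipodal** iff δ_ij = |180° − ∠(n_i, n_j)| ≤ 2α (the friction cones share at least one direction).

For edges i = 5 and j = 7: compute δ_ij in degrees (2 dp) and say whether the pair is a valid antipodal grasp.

α = atan 0.45 = 24.23°;  2α = 48.46°
edge 5: e_5 = (+3.17, -0.77);  n_5 = (-0.2360, -0.9717)
edge 7: e_7 = (+1.22, +1.21);  n_7 = (+0.7042, -0.7100)
∠(n_5, n_7) = 58.42°
δ = |180° − 58.42°| = 121.58°
121.58° > 2α = 48.46°  →  invalid

δ = 121.58°, invalid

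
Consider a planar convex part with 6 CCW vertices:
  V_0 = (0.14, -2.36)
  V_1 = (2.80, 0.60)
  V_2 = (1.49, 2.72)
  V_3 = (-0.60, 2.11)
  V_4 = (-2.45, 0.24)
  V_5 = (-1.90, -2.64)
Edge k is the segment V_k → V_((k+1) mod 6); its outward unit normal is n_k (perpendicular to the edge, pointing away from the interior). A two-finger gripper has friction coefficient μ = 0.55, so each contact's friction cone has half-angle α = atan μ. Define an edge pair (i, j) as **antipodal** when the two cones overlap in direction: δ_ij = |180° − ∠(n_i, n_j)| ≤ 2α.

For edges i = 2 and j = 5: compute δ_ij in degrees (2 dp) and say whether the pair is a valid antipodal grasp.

α = atan 0.55 = 28.81°;  2α = 57.62°
edge 2: e_2 = (-2.09, -0.61);  n_2 = (-0.2802, +0.9599)
edge 5: e_5 = (+2.04, +0.28);  n_5 = (+0.1360, -0.9907)
∠(n_2, n_5) = 171.54°
δ = |180° − 171.54°| = 8.46°
8.46° ≤ 2α = 57.62°  →  valid

δ = 8.46°, valid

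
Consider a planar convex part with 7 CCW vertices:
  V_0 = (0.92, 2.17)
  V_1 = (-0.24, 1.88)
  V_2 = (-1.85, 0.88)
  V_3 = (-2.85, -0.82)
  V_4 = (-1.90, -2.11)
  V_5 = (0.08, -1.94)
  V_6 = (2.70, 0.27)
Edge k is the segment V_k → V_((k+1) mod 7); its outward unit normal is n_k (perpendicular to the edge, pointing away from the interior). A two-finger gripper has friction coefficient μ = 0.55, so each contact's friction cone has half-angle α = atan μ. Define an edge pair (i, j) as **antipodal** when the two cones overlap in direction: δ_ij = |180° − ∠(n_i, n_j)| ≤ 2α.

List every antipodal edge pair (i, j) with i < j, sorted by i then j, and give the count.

count = 8; pairs: (0,4), (0,5), (1,4), (1,5), (2,4), (2,5), (3,6), (4,6)

α = atan 0.55 = 28.81°;  2α = 57.62°
n_0 = (-0.2425, +0.9701)
n_1 = (-0.5276, +0.8495)
n_2 = (-0.8619, +0.5070)
n_3 = (-0.8052, -0.5930)
n_4 = (+0.0855, -0.9963)
n_5 = (+0.6448, -0.7644)
n_6 = (+0.7298, +0.6837)
  (0,1): δ = 162.19°  ·
  (0,2): δ = 134.50°  ·
  (0,3): δ = 67.67°  ·
  (0,4): δ = 9.13°  ✓
  (0,5): δ = 26.11°  ✓
  (0,6): δ = 119.10°  ·
  (1,2): δ = 152.31°  ·
  (1,3): δ = 85.48°  ·
  (1,4): δ = 26.94°  ✓
  (1,5): δ = 8.30°  ✓
  (1,6): δ = 101.29°  ·
  (2,3): δ = 113.17°  ·
  (2,4): δ = 54.63°  ✓
  (2,5): δ = 19.39°  ✓
  (2,6): δ = 73.60°  ·
  (3,4): δ = 121.46°  ·
  (3,5): δ = 86.22°  ·
  (3,6): δ = 6.76°  ✓
  (4,5): δ = 144.76°  ·
  (4,6): δ = 51.77°  ✓
  (5,6): δ = 87.02°  ·
antipodal pairs: 8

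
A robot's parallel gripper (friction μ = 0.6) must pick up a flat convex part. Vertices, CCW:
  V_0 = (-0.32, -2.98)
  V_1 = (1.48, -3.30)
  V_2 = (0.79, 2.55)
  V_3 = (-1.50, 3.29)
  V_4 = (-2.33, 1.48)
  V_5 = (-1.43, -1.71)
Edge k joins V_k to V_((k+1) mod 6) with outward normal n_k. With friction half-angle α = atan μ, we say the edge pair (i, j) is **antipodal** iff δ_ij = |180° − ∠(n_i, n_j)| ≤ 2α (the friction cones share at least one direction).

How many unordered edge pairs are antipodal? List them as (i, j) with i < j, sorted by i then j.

count = 6; pairs: (0,2), (1,3), (1,4), (1,5), (2,4), (2,5)

α = atan 0.6 = 30.96°;  2α = 61.93°
n_0 = (-0.1750, -0.9846)
n_1 = (+0.9931, +0.1171)
n_2 = (+0.3075, +0.9516)
n_3 = (-0.9090, +0.4168)
n_4 = (-0.9624, -0.2715)
n_5 = (-0.7529, -0.6581)
  (0,1): δ = 73.19°  ·
  (0,2): δ = 7.83°  ✓
  (0,3): δ = 75.45°  ·
  (0,4): δ = 115.84°  ·
  (0,5): δ = 141.23°  ·
  (1,2): δ = 114.63°  ·
  (1,3): δ = 31.36°  ✓
  (1,4): δ = 9.03°  ✓
  (1,5): δ = 34.43°  ✓
  (2,3): δ = 96.73°  ·
  (2,4): δ = 56.34°  ✓
  (2,5): δ = 30.94°  ✓
  (3,4): δ = 139.61°  ·
  (3,5): δ = 114.21°  ·
  (4,5): δ = 154.60°  ·
antipodal pairs: 6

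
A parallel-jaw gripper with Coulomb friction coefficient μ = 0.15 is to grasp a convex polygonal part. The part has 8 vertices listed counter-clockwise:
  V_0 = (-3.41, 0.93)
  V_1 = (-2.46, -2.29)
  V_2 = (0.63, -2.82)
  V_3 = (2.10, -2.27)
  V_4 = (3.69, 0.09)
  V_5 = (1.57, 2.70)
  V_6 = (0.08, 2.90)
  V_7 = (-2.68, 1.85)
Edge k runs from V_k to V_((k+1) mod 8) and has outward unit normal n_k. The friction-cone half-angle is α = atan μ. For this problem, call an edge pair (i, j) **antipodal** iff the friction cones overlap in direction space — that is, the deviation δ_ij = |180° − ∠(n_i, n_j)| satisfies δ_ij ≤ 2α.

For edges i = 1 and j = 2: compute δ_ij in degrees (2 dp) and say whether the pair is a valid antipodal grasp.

δ = 149.75°, invalid

α = atan 0.15 = 8.53°;  2α = 17.06°
edge 1: e_1 = (+3.09, -0.53);  n_1 = (-0.1691, -0.9856)
edge 2: e_2 = (+1.47, +0.55);  n_2 = (+0.3504, -0.9366)
∠(n_1, n_2) = 30.25°
δ = |180° − 30.25°| = 149.75°
149.75° > 2α = 17.06°  →  invalid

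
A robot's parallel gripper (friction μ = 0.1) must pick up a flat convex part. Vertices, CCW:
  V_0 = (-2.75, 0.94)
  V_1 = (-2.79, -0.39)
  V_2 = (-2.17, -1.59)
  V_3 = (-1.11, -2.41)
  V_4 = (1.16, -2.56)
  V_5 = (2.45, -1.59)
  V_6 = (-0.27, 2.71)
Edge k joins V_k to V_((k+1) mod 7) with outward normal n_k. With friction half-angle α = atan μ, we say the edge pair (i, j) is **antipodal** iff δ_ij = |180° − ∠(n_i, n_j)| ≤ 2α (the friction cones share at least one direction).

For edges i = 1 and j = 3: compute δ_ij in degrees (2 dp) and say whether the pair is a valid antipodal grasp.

α = atan 0.1 = 5.71°;  2α = 11.42°
edge 1: e_1 = (+0.62, -1.20);  n_1 = (-0.8884, -0.4590)
edge 3: e_3 = (+2.27, -0.15);  n_3 = (-0.0659, -0.9978)
∠(n_1, n_3) = 58.90°
δ = |180° − 58.90°| = 121.10°
121.10° > 2α = 11.42°  →  invalid

δ = 121.10°, invalid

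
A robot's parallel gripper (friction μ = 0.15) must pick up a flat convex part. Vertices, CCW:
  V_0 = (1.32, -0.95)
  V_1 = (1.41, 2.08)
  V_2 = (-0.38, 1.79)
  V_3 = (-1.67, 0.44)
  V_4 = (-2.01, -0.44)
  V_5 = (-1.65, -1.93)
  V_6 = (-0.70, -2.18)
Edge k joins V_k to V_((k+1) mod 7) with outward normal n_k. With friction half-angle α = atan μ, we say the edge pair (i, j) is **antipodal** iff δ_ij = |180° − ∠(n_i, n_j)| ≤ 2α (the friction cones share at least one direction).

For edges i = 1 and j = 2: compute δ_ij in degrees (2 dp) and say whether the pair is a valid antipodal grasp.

δ = 142.90°, invalid

α = atan 0.15 = 8.53°;  2α = 17.06°
edge 1: e_1 = (-1.79, -0.29);  n_1 = (-0.1599, +0.9871)
edge 2: e_2 = (-1.29, -1.35);  n_2 = (-0.7230, +0.6909)
∠(n_1, n_2) = 37.10°
δ = |180° − 37.10°| = 142.90°
142.90° > 2α = 17.06°  →  invalid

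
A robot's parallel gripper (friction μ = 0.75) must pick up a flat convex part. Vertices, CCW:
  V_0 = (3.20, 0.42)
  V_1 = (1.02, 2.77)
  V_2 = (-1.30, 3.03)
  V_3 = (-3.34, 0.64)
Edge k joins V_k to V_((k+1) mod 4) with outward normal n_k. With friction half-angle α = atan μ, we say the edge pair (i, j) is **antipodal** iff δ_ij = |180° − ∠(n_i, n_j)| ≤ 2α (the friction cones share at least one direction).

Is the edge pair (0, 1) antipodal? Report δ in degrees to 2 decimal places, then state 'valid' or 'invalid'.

δ = 139.25°, invalid

α = atan 0.75 = 36.87°;  2α = 73.74°
edge 0: e_0 = (-2.18, +2.35);  n_0 = (+0.7331, +0.6801)
edge 1: e_1 = (-2.32, +0.26);  n_1 = (+0.1114, +0.9938)
∠(n_0, n_1) = 40.75°
δ = |180° − 40.75°| = 139.25°
139.25° > 2α = 73.74°  →  invalid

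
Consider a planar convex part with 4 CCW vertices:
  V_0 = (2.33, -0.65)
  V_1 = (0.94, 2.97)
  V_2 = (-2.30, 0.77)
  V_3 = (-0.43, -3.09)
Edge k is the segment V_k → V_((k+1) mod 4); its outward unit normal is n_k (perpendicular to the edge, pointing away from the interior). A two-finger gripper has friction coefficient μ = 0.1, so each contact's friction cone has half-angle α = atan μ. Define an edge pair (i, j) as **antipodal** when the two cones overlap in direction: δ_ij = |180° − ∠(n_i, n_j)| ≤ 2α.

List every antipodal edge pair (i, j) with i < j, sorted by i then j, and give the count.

count = 2; pairs: (0,2), (1,3)

α = atan 0.1 = 5.71°;  2α = 11.42°
n_0 = (+0.9335, +0.3585)
n_1 = (-0.5618, +0.8273)
n_2 = (-0.9000, -0.4360)
n_3 = (+0.6623, -0.7492)
  (0,1): δ = 76.83°  ·
  (0,2): δ = 4.84°  ✓
  (0,3): δ = 110.47°  ·
  (1,2): δ = 98.33°  ·
  (1,3): δ = 7.30°  ✓
  (2,3): δ = 74.37°  ·
antipodal pairs: 2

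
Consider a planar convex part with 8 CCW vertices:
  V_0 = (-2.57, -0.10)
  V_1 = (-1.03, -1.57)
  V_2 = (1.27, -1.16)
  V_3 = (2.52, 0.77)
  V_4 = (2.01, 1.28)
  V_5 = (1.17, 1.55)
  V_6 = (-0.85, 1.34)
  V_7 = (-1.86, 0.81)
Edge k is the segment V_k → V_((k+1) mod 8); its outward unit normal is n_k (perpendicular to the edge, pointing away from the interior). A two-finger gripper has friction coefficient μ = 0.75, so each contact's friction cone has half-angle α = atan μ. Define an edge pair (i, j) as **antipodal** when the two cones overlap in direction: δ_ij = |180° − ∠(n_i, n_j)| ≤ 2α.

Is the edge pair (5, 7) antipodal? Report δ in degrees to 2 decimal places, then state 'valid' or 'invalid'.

δ = 133.90°, invalid

α = atan 0.75 = 36.87°;  2α = 73.74°
edge 5: e_5 = (-2.02, -0.21);  n_5 = (-0.1034, +0.9946)
edge 7: e_7 = (-0.71, -0.91);  n_7 = (-0.7884, +0.6151)
∠(n_5, n_7) = 46.10°
δ = |180° − 46.10°| = 133.90°
133.90° > 2α = 73.74°  →  invalid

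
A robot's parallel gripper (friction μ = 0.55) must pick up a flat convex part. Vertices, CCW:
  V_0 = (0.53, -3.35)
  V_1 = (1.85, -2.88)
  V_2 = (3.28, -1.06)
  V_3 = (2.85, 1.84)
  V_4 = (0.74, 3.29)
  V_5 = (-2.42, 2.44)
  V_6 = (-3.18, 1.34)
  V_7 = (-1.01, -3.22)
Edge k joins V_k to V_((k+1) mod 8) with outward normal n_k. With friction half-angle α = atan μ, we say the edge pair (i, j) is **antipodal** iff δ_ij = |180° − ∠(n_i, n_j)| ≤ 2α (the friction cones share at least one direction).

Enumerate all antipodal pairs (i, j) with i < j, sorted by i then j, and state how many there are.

count = 10; pairs: (0,3), (0,4), (0,5), (1,4), (1,5), (2,5), (2,6), (3,6), (3,7), (4,7)

α = atan 0.55 = 28.81°;  2α = 57.62°
n_0 = (+0.3354, -0.9421)
n_1 = (+0.7863, -0.6178)
n_2 = (+0.9892, +0.1467)
n_3 = (+0.5664, +0.8242)
n_4 = (-0.2598, +0.9657)
n_5 = (-0.8227, +0.5684)
n_6 = (-0.9030, -0.4297)
n_7 = (-0.0841, -0.9965)
  (0,1): δ = 147.76°  ·
  (0,2): δ = 101.16°  ·
  (0,3): δ = 54.10°  ✓
  (0,4): δ = 4.54°  ✓
  (0,5): δ = 35.76°  ✓
  (0,6): δ = 95.85°  ·
  (0,7): δ = 155.58°  ·
  (1,2): δ = 133.41°  ·
  (1,3): δ = 86.34°  ·
  (1,4): δ = 36.79°  ✓
  (1,5): δ = 3.52°  ✓
  (1,6): δ = 63.61°  ·
  (1,7): δ = 123.33°  ·
  (2,3): δ = 132.93°  ·
  (2,4): δ = 83.38°  ·
  (2,5): δ = 43.08°  ✓
  (2,6): δ = 17.01°  ✓
  (2,7): δ = 76.74°  ·
  (3,4): δ = 130.45°  ·
  (3,5): δ = 90.14°  ·
  (3,6): δ = 30.05°  ✓
  (3,7): δ = 29.67°  ✓
  (4,5): δ = 139.70°  ·
  (4,6): δ = 79.61°  ·
  (4,7): δ = 19.88°  ✓
  (5,6): δ = 119.91°  ·
  (5,7): δ = 60.18°  ·
  (6,7): δ = 120.27°  ·
antipodal pairs: 10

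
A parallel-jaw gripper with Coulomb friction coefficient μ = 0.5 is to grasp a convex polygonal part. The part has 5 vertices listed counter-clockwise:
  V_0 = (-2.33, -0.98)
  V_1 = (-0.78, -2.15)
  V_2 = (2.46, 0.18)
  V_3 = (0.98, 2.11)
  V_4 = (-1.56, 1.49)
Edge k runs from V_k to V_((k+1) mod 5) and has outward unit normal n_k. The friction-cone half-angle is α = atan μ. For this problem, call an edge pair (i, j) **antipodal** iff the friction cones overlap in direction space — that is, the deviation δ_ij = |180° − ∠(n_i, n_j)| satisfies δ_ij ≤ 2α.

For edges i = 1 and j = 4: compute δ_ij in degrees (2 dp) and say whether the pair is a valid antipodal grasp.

δ = 36.96°, valid

α = atan 0.5 = 26.57°;  2α = 53.13°
edge 1: e_1 = (+3.24, +2.33);  n_1 = (+0.5838, -0.8119)
edge 4: e_4 = (-0.77, -2.47);  n_4 = (-0.9547, +0.2976)
∠(n_1, n_4) = 143.04°
δ = |180° − 143.04°| = 36.96°
36.96° ≤ 2α = 53.13°  →  valid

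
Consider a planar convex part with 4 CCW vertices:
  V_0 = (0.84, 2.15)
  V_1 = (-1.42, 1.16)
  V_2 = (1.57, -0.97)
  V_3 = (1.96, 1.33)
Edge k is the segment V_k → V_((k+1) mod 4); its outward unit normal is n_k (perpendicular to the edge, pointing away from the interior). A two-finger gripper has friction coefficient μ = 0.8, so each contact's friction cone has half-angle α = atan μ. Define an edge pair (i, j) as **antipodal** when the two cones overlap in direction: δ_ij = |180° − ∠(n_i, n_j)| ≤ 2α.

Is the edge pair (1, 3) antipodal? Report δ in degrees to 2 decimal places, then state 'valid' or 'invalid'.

α = atan 0.8 = 38.66°;  2α = 77.32°
edge 1: e_1 = (+2.99, -2.13);  n_1 = (-0.5802, -0.8145)
edge 3: e_3 = (-1.12, +0.82);  n_3 = (+0.5907, +0.8069)
∠(n_1, n_3) = 179.26°
δ = |180° − 179.26°| = 0.74°
0.74° ≤ 2α = 77.32°  →  valid

δ = 0.74°, valid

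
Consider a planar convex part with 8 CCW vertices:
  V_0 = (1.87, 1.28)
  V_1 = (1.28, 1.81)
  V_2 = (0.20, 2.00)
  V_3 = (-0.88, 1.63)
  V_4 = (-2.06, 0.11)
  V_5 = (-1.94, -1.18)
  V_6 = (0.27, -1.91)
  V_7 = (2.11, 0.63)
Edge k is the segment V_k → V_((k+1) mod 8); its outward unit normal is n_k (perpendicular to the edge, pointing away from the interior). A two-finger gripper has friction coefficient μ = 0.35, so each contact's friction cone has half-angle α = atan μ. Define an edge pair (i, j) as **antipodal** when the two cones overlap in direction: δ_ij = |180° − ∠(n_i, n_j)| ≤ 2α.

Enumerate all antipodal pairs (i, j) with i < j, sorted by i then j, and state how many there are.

α = atan 0.35 = 19.29°;  2α = 38.58°
n_0 = (+0.6683, +0.7439)
n_1 = (+0.1733, +0.9849)
n_2 = (-0.3241, +0.9460)
n_3 = (-0.7899, +0.6132)
n_4 = (-0.9957, -0.0926)
n_5 = (-0.3136, -0.9495)
n_6 = (+0.8098, -0.5867)
n_7 = (+0.9381, +0.3464)
  (0,1): δ = 148.04°  ·
  (0,2): δ = 119.16°  ·
  (0,3): δ = 85.89°  ·
  (0,4): δ = 42.75°  ·
  (0,5): δ = 23.65°  ✓
  (0,6): δ = 96.01°  ·
  (0,7): δ = 152.20°  ·
  (1,2): δ = 151.11°  ·
  (1,3): δ = 117.85°  ·
  (1,4): δ = 74.71°  ·
  (1,5): δ = 8.30°  ✓
  (1,6): δ = 64.06°  ·
  (1,7): δ = 120.24°  ·
  (2,3): δ = 146.73°  ·
  (2,4): δ = 103.60°  ·
  (2,5): δ = 37.19°  ✓
  (2,6): δ = 35.17°  ✓
  (2,7): δ = 91.35°  ·
  (3,4): δ = 136.86°  ·
  (3,5): δ = 70.46°  ·
  (3,6): δ = 1.90°  ✓
  (3,7): δ = 58.09°  ·
  (4,5): δ = 113.59°  ·
  (4,6): δ = 41.23°  ·
  (4,7): δ = 14.95°  ✓
  (5,6): δ = 107.64°  ·
  (5,7): δ = 51.46°  ·
  (6,7): δ = 123.81°  ·
antipodal pairs: 6

count = 6; pairs: (0,5), (1,5), (2,5), (2,6), (3,6), (4,7)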